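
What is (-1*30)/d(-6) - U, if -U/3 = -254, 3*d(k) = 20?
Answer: -1533/2 ≈ -766.50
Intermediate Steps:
d(k) = 20/3 (d(k) = (⅓)*20 = 20/3)
U = 762 (U = -3*(-254) = 762)
(-1*30)/d(-6) - U = (-1*30)/(20/3) - 1*762 = -30*3/20 - 762 = -9/2 - 762 = -1533/2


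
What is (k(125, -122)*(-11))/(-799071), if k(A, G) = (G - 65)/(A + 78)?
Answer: -2057/162211413 ≈ -1.2681e-5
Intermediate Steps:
k(A, G) = (-65 + G)/(78 + A)
(k(125, -122)*(-11))/(-799071) = (((-65 - 122)/(78 + 125))*(-11))/(-799071) = ((-187/203)*(-11))*(-1/799071) = (((1/203)*(-187))*(-11))*(-1/799071) = -187/203*(-11)*(-1/799071) = (2057/203)*(-1/799071) = -2057/162211413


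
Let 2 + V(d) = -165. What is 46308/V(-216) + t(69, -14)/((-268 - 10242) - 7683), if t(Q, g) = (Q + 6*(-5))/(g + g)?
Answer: -23589473919/85070468 ≈ -277.29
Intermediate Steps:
V(d) = -167 (V(d) = -2 - 165 = -167)
t(Q, g) = (-30 + Q)/(2*g) (t(Q, g) = (Q - 30)/((2*g)) = (-30 + Q)*(1/(2*g)) = (-30 + Q)/(2*g))
46308/V(-216) + t(69, -14)/((-268 - 10242) - 7683) = 46308/(-167) + ((1/2)*(-30 + 69)/(-14))/((-268 - 10242) - 7683) = 46308*(-1/167) + ((1/2)*(-1/14)*39)/(-10510 - 7683) = -46308/167 - 39/28/(-18193) = -46308/167 - 39/28*(-1/18193) = -46308/167 + 39/509404 = -23589473919/85070468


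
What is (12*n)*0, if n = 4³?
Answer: 0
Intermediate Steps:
n = 64
(12*n)*0 = (12*64)*0 = 768*0 = 0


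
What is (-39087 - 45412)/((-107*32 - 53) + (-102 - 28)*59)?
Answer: 84499/11147 ≈ 7.5804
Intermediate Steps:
(-39087 - 45412)/((-107*32 - 53) + (-102 - 28)*59) = -84499/((-3424 - 53) - 130*59) = -84499/(-3477 - 7670) = -84499/(-11147) = -84499*(-1/11147) = 84499/11147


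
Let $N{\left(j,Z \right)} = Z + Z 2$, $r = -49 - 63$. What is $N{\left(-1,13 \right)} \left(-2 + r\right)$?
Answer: $-4446$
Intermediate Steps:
$r = -112$
$N{\left(j,Z \right)} = 3 Z$ ($N{\left(j,Z \right)} = Z + 2 Z = 3 Z$)
$N{\left(-1,13 \right)} \left(-2 + r\right) = 3 \cdot 13 \left(-2 - 112\right) = 39 \left(-114\right) = -4446$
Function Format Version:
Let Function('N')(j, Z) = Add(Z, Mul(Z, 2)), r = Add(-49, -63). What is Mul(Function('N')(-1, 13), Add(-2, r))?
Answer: -4446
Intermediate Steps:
r = -112
Function('N')(j, Z) = Mul(3, Z) (Function('N')(j, Z) = Add(Z, Mul(2, Z)) = Mul(3, Z))
Mul(Function('N')(-1, 13), Add(-2, r)) = Mul(Mul(3, 13), Add(-2, -112)) = Mul(39, -114) = -4446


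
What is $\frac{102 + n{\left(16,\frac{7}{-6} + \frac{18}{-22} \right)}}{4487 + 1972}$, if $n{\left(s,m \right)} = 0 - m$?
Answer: $\frac{6863}{426294} \approx 0.016099$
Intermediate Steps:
$n{\left(s,m \right)} = - m$
$\frac{102 + n{\left(16,\frac{7}{-6} + \frac{18}{-22} \right)}}{4487 + 1972} = \frac{102 - \left(\frac{7}{-6} + \frac{18}{-22}\right)}{4487 + 1972} = \frac{102 - \left(7 \left(- \frac{1}{6}\right) + 18 \left(- \frac{1}{22}\right)\right)}{6459} = \left(102 - \left(- \frac{7}{6} - \frac{9}{11}\right)\right) \frac{1}{6459} = \left(102 - - \frac{131}{66}\right) \frac{1}{6459} = \left(102 + \frac{131}{66}\right) \frac{1}{6459} = \frac{6863}{66} \cdot \frac{1}{6459} = \frac{6863}{426294}$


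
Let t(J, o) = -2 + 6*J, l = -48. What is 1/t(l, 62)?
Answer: -1/290 ≈ -0.0034483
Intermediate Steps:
1/t(l, 62) = 1/(-2 + 6*(-48)) = 1/(-2 - 288) = 1/(-290) = -1/290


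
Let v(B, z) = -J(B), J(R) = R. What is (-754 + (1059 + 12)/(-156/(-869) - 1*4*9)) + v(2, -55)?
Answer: -8154489/10376 ≈ -785.90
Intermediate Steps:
v(B, z) = -B
(-754 + (1059 + 12)/(-156/(-869) - 1*4*9)) + v(2, -55) = (-754 + (1059 + 12)/(-156/(-869) - 1*4*9)) - 1*2 = (-754 + 1071/(-156*(-1/869) - 4*9)) - 2 = (-754 + 1071/(156/869 - 36)) - 2 = (-754 + 1071/(-31128/869)) - 2 = (-754 + 1071*(-869/31128)) - 2 = (-754 - 310233/10376) - 2 = -8133737/10376 - 2 = -8154489/10376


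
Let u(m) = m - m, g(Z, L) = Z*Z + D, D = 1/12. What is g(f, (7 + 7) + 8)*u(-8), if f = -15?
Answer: 0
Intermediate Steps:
D = 1/12 ≈ 0.083333
g(Z, L) = 1/12 + Z² (g(Z, L) = Z*Z + 1/12 = Z² + 1/12 = 1/12 + Z²)
u(m) = 0
g(f, (7 + 7) + 8)*u(-8) = (1/12 + (-15)²)*0 = (1/12 + 225)*0 = (2701/12)*0 = 0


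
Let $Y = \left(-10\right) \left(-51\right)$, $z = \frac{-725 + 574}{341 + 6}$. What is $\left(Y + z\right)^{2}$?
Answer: $\frac{31264958761}{120409} \approx 2.5966 \cdot 10^{5}$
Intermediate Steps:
$z = - \frac{151}{347} \approx -0.43516$
$Y = 510$
$\left(Y + z\right)^{2} = \left(510 - \frac{151}{347}\right)^{2} = \left(\frac{176819}{347}\right)^{2} = \frac{31264958761}{120409}$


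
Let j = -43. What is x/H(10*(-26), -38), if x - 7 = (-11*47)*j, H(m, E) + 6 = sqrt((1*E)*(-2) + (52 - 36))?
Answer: 33357/14 + 11119*sqrt(23)/14 ≈ 6191.6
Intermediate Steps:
H(m, E) = -6 + sqrt(16 - 2*E) (H(m, E) = -6 + sqrt((1*E)*(-2) + (52 - 36)) = -6 + sqrt(E*(-2) + 16) = -6 + sqrt(-2*E + 16) = -6 + sqrt(16 - 2*E))
x = 22238 (x = 7 - 11*47*(-43) = 7 - 517*(-43) = 7 + 22231 = 22238)
x/H(10*(-26), -38) = 22238/(-6 + sqrt(16 - 2*(-38))) = 22238/(-6 + sqrt(16 + 76)) = 22238/(-6 + sqrt(92)) = 22238/(-6 + 2*sqrt(23))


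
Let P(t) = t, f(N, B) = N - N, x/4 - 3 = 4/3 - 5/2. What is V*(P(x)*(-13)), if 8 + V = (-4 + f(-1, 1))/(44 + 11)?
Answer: 3848/5 ≈ 769.60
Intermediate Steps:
x = 22/3 (x = 12 + 4*(4/3 - 5/2) = 12 + 4*(-7/6) = 12 - 14/3 = 22/3 ≈ 7.3333)
f(N, B) = 0
V = -444/55 (V = -8 + (-4 + 0)/(44 + 11) = -8 - 4/55 = -444/55 ≈ -8.0727)
V*(P(x)*(-13)) = -296*(-13)/5 = -444/55*(-286/3) = 3848/5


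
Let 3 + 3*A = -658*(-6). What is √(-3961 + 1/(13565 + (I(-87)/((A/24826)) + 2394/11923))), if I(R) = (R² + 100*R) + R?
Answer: I*√86577956608559632125122906/147843160729 ≈ 62.936*I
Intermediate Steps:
A = 1315 (A = -1 + (-658*(-6))/3 = -1 + (⅓)*3948 = -1 + 1316 = 1315)
I(R) = R² + 101*R
√(-3961 + 1/(13565 + (I(-87)/((A/24826)) + 2394/11923))) = √(-3961 + 1/(13565 + ((-87*(101 - 87))/((1315/24826)) + 2394/11923))) = √(-3961 + 1/(13565 + ((-87*14)/((1315*(1/24826))) + 2394*(1/11923)))) = √(-3961 + 1/(13565 + (-1218/1315/24826 + 2394/11923))) = √(-3961 + 1/(13565 + (-1218*24826/1315 + 2394/11923))) = √(-3961 + 1/(13565 + (-30238068/1315 + 2394/11923))) = √(-3961 + 1/(13565 - 360525336654/15678745)) = √(-3961 + 1/(-147843160729/15678745)) = √(-3961 - 15678745/147843160729) = √(-585606775326314/147843160729) = I*√86577956608559632125122906/147843160729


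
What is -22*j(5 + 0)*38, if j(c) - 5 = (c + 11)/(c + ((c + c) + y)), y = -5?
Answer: -27588/5 ≈ -5517.6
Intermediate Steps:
j(c) = 5 + (11 + c)/(-5 + 3*c) (j(c) = 5 + (c + 11)/(c + ((c + c) - 5)) = 5 + (11 + c)/(c + (2*c - 5)) = 5 + (11 + c)/(c + (-5 + 2*c)) = 5 + (11 + c)/(-5 + 3*c))
-22*j(5 + 0)*38 = -44*(-7 + 8*(5 + 0))/(-5 + 3*(5 + 0))*38 = -44*(-7 + 8*5)/(-5 + 3*5)*38 = -44*(-7 + 40)/(-5 + 15)*38 = -44*33/10*38 = -22*33/5*38 = -726/5*38 = -27588/5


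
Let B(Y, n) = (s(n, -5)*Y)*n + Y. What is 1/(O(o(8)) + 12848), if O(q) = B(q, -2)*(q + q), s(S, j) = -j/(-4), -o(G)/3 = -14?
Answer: 1/25196 ≈ 3.9689e-5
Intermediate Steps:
o(G) = 42 (o(G) = -3*(-14) = 42)
s(S, j) = j/4 (s(S, j) = -j*(-1)/4 = -(-1)*j/4 = j/4)
B(Y, n) = Y - 5*Y*n/4 (B(Y, n) = (((1/4)*(-5))*Y)*n + Y = (-5*Y/4)*n + Y = -5*Y*n/4 + Y = Y - 5*Y*n/4)
O(q) = 7*q**2 (O(q) = (q*(4 - 5*(-2))/4)*(q + q) = (q*(4 + 10)/4)*(2*q) = ((1/4)*q*14)*(2*q) = (7*q/2)*(2*q) = 7*q**2)
1/(O(o(8)) + 12848) = 1/(7*42**2 + 12848) = 1/(7*1764 + 12848) = 1/(12348 + 12848) = 1/25196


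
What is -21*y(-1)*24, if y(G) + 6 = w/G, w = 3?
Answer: 4536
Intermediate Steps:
y(G) = -6 + 3/G
-21*y(-1)*24 = -21*(-6 + 3/(-1))*24 = -21*(-6 + 3*(-1))*24 = -21*(-6 - 3)*24 = -21*(-9)*24 = 189*24 = 4536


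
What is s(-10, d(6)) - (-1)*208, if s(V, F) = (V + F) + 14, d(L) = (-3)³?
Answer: 185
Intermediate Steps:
d(L) = -27
s(V, F) = 14 + F + V (s(V, F) = (F + V) + 14 = 14 + F + V)
s(-10, d(6)) - (-1)*208 = (14 - 27 - 10) - (-1)*208 = -23 - 1*(-208) = -23 + 208 = 185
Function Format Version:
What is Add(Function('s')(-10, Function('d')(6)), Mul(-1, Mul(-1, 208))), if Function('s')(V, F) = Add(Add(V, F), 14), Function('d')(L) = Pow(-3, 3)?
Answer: 185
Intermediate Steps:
Function('d')(L) = -27
Function('s')(V, F) = Add(14, F, V) (Function('s')(V, F) = Add(Add(F, V), 14) = Add(14, F, V))
Add(Function('s')(-10, Function('d')(6)), Mul(-1, Mul(-1, 208))) = Add(Add(14, -27, -10), Mul(-1, Mul(-1, 208))) = Add(-23, Mul(-1, -208)) = Add(-23, 208) = 185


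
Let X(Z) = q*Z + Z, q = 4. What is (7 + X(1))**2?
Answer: 144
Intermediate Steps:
X(Z) = 5*Z (X(Z) = 4*Z + Z = 5*Z)
(7 + X(1))**2 = (7 + 5*1)**2 = (7 + 5)**2 = 12**2 = 144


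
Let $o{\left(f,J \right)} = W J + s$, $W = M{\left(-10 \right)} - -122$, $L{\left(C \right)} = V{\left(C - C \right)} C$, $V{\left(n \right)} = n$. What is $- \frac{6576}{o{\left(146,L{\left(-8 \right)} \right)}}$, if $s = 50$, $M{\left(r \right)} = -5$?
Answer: $- \frac{3288}{25} \approx -131.52$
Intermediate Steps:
$L{\left(C \right)} = 0$ ($L{\left(C \right)} = \left(C - C\right) C = 0 C = 0$)
$W = 117$ ($W = -5 - -122 = -5 + 122 = 117$)
$o{\left(f,J \right)} = 50 + 117 J$ ($o{\left(f,J \right)} = 117 J + 50 = 50 + 117 J$)
$- \frac{6576}{o{\left(146,L{\left(-8 \right)} \right)}} = - \frac{6576}{50 + 117 \cdot 0} = - \frac{6576}{50 + 0} = - \frac{6576}{50} = \left(-6576\right) \frac{1}{50} = - \frac{3288}{25}$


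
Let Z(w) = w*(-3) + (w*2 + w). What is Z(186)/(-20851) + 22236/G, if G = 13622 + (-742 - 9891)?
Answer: 22236/2989 ≈ 7.4393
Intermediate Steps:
G = 2989 (G = 13622 - 10633 = 2989)
Z(w) = 0 (Z(w) = -3*w + (2*w + w) = -3*w + 3*w = 0)
Z(186)/(-20851) + 22236/G = 0/(-20851) + 22236/2989 = 0*(-1/20851) + 22236*(1/2989) = 0 + 22236/2989 = 22236/2989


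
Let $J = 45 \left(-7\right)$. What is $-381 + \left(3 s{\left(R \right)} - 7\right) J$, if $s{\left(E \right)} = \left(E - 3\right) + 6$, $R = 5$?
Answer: $-5736$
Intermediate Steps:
$s{\left(E \right)} = 3 + E$ ($s{\left(E \right)} = \left(-3 + E\right) + 6 = 3 + E$)
$J = -315$
$-381 + \left(3 s{\left(R \right)} - 7\right) J = -381 + \left(3 \left(3 + 5\right) - 7\right) \left(-315\right) = -381 + \left(3 \cdot 8 - 7\right) \left(-315\right) = -381 + \left(24 - 7\right) \left(-315\right) = -381 + 17 \left(-315\right) = -381 - 5355 = -5736$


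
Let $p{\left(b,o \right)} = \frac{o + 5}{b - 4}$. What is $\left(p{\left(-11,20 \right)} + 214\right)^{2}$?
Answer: $\frac{405769}{9} \approx 45085.0$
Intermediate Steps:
$p{\left(b,o \right)} = \frac{5 + o}{-4 + b}$
$\left(p{\left(-11,20 \right)} + 214\right)^{2} = \left(\frac{5 + 20}{-4 - 11} + 214\right)^{2} = \left(\frac{1}{-15} \cdot 25 + 214\right)^{2} = \left(\left(- \frac{1}{15}\right) 25 + 214\right)^{2} = \left(- \frac{5}{3} + 214\right)^{2} = \left(\frac{637}{3}\right)^{2} = \frac{405769}{9}$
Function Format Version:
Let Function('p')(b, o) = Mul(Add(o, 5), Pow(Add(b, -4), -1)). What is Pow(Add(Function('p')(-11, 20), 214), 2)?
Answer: Rational(405769, 9) ≈ 45085.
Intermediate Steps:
Function('p')(b, o) = Mul(Pow(Add(-4, b), -1), Add(5, o)) (Function('p')(b, o) = Mul(Add(5, o), Pow(Add(-4, b), -1)) = Mul(Pow(Add(-4, b), -1), Add(5, o)))
Pow(Add(Function('p')(-11, 20), 214), 2) = Pow(Add(Mul(Pow(Add(-4, -11), -1), Add(5, 20)), 214), 2) = Pow(Add(Mul(Pow(-15, -1), 25), 214), 2) = Pow(Add(Mul(Rational(-1, 15), 25), 214), 2) = Pow(Add(Rational(-5, 3), 214), 2) = Pow(Rational(637, 3), 2) = Rational(405769, 9)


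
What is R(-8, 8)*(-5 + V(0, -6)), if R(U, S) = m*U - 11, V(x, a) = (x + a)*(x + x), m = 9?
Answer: 415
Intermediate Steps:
V(x, a) = 2*x*(a + x) (V(x, a) = (a + x)*(2*x) = 2*x*(a + x))
R(U, S) = -11 + 9*U (R(U, S) = 9*U - 11 = -11 + 9*U)
R(-8, 8)*(-5 + V(0, -6)) = (-11 + 9*(-8))*(-5 + 2*0*(-6 + 0)) = (-11 - 72)*(-5 + 2*0*(-6)) = -83*(-5 + 0) = -83*(-5) = 415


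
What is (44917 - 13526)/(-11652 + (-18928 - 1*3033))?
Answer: -31391/33613 ≈ -0.93389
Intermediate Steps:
(44917 - 13526)/(-11652 + (-18928 - 1*3033)) = 31391/(-11652 + (-18928 - 3033)) = 31391/(-11652 - 21961) = 31391/(-33613) = 31391*(-1/33613) = -31391/33613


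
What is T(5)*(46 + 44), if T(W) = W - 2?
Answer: 270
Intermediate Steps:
T(W) = -2 + W
T(5)*(46 + 44) = (-2 + 5)*(46 + 44) = 3*90 = 270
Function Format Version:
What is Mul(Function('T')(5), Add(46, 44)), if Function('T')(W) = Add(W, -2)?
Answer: 270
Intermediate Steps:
Function('T')(W) = Add(-2, W)
Mul(Function('T')(5), Add(46, 44)) = Mul(Add(-2, 5), Add(46, 44)) = Mul(3, 90) = 270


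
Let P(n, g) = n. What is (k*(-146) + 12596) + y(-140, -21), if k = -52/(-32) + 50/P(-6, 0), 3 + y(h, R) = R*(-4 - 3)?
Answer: 164633/12 ≈ 13719.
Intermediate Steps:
y(h, R) = -3 - 7*R (y(h, R) = -3 + R*(-4 - 3) = -3 + R*(-7) = -3 - 7*R)
k = -161/24 (k = -52/(-32) + 50/(-6) = -52*(-1/32) + 50*(-1/6) = 13/8 - 25/3 = -161/24 ≈ -6.7083)
(k*(-146) + 12596) + y(-140, -21) = (-161/24*(-146) + 12596) + (-3 - 7*(-21)) = (11753/12 + 12596) + (-3 + 147) = 162905/12 + 144 = 164633/12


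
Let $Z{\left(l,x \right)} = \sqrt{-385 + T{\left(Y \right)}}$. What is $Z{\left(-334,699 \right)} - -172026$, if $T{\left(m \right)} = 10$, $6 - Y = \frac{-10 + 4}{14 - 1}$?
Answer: $172026 + 5 i \sqrt{15} \approx 1.7203 \cdot 10^{5} + 19.365 i$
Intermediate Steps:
$Y = \frac{84}{13}$ ($Y = 6 - \frac{-10 + 4}{14 - 1} = 6 - - \frac{6}{13} = 6 + \frac{6}{13} = \frac{84}{13} \approx 6.4615$)
$Z{\left(l,x \right)} = 5 i \sqrt{15}$ ($Z{\left(l,x \right)} = \sqrt{-385 + 10} = \sqrt{-375} = 5 i \sqrt{15}$)
$Z{\left(-334,699 \right)} - -172026 = 5 i \sqrt{15} - -172026 = 5 i \sqrt{15} + 172026 = 172026 + 5 i \sqrt{15}$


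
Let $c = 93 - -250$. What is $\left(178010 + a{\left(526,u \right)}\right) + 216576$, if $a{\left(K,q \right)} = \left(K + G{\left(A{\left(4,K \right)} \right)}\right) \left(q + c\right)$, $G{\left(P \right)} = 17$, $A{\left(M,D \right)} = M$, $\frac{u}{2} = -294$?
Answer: $261551$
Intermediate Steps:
$u = -588$ ($u = 2 \left(-294\right) = -588$)
$c = 343$ ($c = 93 + 250 = 343$)
$a{\left(K,q \right)} = \left(17 + K\right) \left(343 + q\right)$ ($a{\left(K,q \right)} = \left(K + 17\right) \left(q + 343\right) = \left(17 + K\right) \left(343 + q\right)$)
$\left(178010 + a{\left(526,u \right)}\right) + 216576 = \left(178010 + \left(5831 + 17 \left(-588\right) + 343 \cdot 526 + 526 \left(-588\right)\right)\right) + 216576 = \left(178010 + \left(5831 - 9996 + 180418 - 309288\right)\right) + 216576 = \left(178010 - 133035\right) + 216576 = 44975 + 216576 = 261551$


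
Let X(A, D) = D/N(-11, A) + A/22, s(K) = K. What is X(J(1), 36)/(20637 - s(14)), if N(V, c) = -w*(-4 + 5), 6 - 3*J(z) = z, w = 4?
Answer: -589/1361118 ≈ -0.00043273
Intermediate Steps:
J(z) = 2 - z/3
N(V, c) = -4 (N(V, c) = -4*(-4 + 5) = -4)
X(A, D) = -D/4 + A/22 (X(A, D) = D/(-4) + A/22 = D*(-¼) + A*(1/22) = -D/4 + A/22)
X(J(1), 36)/(20637 - s(14)) = (-¼*36 + (2 - ⅓*1)/22)/(20637 - 1*14) = (-9 + (2 - ⅓)/22)/(20637 - 14) = (-9 + (1/22)*(5/3))/20623 = (-9 + 5/66)*(1/20623) = -589/66*1/20623 = -589/1361118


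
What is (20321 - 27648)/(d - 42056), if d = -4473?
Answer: 431/2737 ≈ 0.15747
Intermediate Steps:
(20321 - 27648)/(d - 42056) = (20321 - 27648)/(-4473 - 42056) = -7327/(-46529) = -7327*(-1/46529) = 431/2737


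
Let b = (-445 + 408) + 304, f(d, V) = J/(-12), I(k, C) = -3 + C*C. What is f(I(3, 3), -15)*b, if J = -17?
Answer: 1513/4 ≈ 378.25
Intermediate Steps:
I(k, C) = -3 + C²
f(d, V) = 17/12 (f(d, V) = -17/(-12) = -17*(-1/12) = 17/12)
b = 267 (b = -37 + 304 = 267)
f(I(3, 3), -15)*b = (17/12)*267 = 1513/4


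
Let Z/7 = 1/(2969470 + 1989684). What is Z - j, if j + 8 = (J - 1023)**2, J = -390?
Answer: -9901253469387/4959154 ≈ -1.9966e+6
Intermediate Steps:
j = 1996561 (j = -8 + (-390 - 1023)**2 = -8 + (-1413)**2 = -8 + 1996569 = 1996561)
Z = 7/4959154 (Z = 7/(2969470 + 1989684) = 7/4959154 ≈ 1.4115e-6)
Z - j = 7/4959154 - 1*1996561 = 7/4959154 - 1996561 = -9901253469387/4959154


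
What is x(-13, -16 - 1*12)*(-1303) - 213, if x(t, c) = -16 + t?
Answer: 37574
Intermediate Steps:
x(-13, -16 - 1*12)*(-1303) - 213 = (-16 - 13)*(-1303) - 213 = -29*(-1303) - 213 = 37787 - 213 = 37574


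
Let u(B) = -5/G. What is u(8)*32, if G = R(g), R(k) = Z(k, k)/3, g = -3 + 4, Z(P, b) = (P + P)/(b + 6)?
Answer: -1680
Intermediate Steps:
Z(P, b) = 2*P/(6 + b) (Z(P, b) = (2*P)/(6 + b) = 2*P/(6 + b))
g = 1
R(k) = 2*k/(3*(6 + k)) (R(k) = (2*k/(6 + k))/3 = (2*k/(6 + k))*(⅓) = 2*k/(3*(6 + k)))
G = 2/21 (G = (⅔)*1/(6 + 1) = (⅔)*1/7 = (⅔)*1*(⅐) = 2/21 ≈ 0.095238)
u(B) = -105/2 (u(B) = -5/2/21 = -5*21/2 = -105/2)
u(8)*32 = -105/2*32 = -1680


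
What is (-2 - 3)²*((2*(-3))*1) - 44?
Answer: -194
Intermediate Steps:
(-2 - 3)²*((2*(-3))*1) - 44 = (-5)²*(-6*1) - 44 = 25*(-6) - 44 = -150 - 44 = -194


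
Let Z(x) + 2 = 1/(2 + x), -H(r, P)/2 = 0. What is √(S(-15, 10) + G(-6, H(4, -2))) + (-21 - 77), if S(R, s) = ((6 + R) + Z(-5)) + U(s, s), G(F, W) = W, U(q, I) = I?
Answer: -98 + 2*I*√3/3 ≈ -98.0 + 1.1547*I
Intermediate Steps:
H(r, P) = 0 (H(r, P) = -2*0 = 0)
Z(x) = -2 + 1/(2 + x)
S(R, s) = 11/3 + R + s (S(R, s) = ((6 + R) + (-3 - 2*(-5))/(2 - 5)) + s = ((6 + R) + (-3 + 10)/(-3)) + s = ((6 + R) - ⅓*7) + s = ((6 + R) - 7/3) + s = (11/3 + R) + s = 11/3 + R + s)
√(S(-15, 10) + G(-6, H(4, -2))) + (-21 - 77) = √((11/3 - 15 + 10) + 0) + (-21 - 77) = √(-4/3 + 0) - 98 = √(-4/3) - 98 = 2*I*√3/3 - 98 = -98 + 2*I*√3/3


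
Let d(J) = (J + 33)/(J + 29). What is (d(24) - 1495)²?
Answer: 6269155684/2809 ≈ 2.2318e+6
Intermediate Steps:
d(J) = (33 + J)/(29 + J)
(d(24) - 1495)² = ((33 + 24)/(29 + 24) - 1495)² = (57/53 - 1495)² = (-79178/53)² = 6269155684/2809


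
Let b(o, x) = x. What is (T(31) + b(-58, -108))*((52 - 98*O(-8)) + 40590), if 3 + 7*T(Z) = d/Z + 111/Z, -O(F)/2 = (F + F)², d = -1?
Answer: -303838106/31 ≈ -9.8012e+6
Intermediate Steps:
O(F) = -8*F² (O(F) = -2*(F + F)² = -2*4*F² = -8*F²)
T(Z) = -3/7 + 110/(7*Z) (T(Z) = -3/7 + (-1/Z + 111/Z)/7 = -3/7 + (110/Z)/7 = -3/7 + 110/(7*Z))
(T(31) + b(-58, -108))*((52 - 98*O(-8)) + 40590) = ((⅐)*(110 - 3*31)/31 - 108)*((52 - (-784)*(-8)²) + 40590) = ((⅐)*(1/31)*(110 - 93) - 108)*((52 - (-784)*64) + 40590) = ((⅐)*(1/31)*17 - 108)*((52 - 98*(-512)) + 40590) = (17/217 - 108)*((52 + 50176) + 40590) = -23419*(50228 + 40590)/217 = -23419/217*90818 = -303838106/31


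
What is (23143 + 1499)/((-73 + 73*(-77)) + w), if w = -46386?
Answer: -4107/8680 ≈ -0.47316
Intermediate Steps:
(23143 + 1499)/((-73 + 73*(-77)) + w) = (23143 + 1499)/((-73 + 73*(-77)) - 46386) = 24642/((-73 - 5621) - 46386) = 24642/(-5694 - 46386) = 24642/(-52080) = 24642*(-1/52080) = -4107/8680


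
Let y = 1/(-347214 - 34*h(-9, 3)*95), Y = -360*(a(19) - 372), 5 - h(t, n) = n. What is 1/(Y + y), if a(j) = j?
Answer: 353674/44944891919 ≈ 7.8691e-6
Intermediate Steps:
h(t, n) = 5 - n
Y = 127080 (Y = -360*(19 - 372) = -360*(-353) = 127080)
y = -1/353674 (y = 1/(-347214 - 34*(5 - 1*3)*95) = 1/(-347214 - 34*(5 - 3)*95) = 1/(-347214 - 34*2*95) = 1/(-347214 - 68*95) = 1/(-347214 - 6460) = 1/(-353674) = -1/353674 ≈ -2.8275e-6)
1/(Y + y) = 1/(127080 - 1/353674) = 1/(44944891919/353674) = 353674/44944891919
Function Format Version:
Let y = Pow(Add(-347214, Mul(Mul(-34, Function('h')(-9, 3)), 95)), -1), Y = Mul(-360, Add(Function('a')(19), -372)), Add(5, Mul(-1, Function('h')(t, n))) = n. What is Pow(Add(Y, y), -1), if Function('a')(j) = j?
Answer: Rational(353674, 44944891919) ≈ 7.8691e-6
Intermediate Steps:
Function('h')(t, n) = Add(5, Mul(-1, n))
Y = 127080 (Y = Mul(-360, Add(19, -372)) = Mul(-360, -353) = 127080)
y = Rational(-1, 353674) (y = Pow(Add(-347214, Mul(Mul(-34, Add(5, Mul(-1, 3))), 95)), -1) = Pow(Add(-347214, Mul(Mul(-34, Add(5, -3)), 95)), -1) = Pow(Add(-347214, Mul(Mul(-34, 2), 95)), -1) = Pow(Add(-347214, Mul(-68, 95)), -1) = Pow(Add(-347214, -6460), -1) = Pow(-353674, -1) = Rational(-1, 353674) ≈ -2.8275e-6)
Pow(Add(Y, y), -1) = Pow(Add(127080, Rational(-1, 353674)), -1) = Pow(Rational(44944891919, 353674), -1) = Rational(353674, 44944891919)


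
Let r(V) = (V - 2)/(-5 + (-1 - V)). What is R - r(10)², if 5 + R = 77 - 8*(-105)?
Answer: 3647/4 ≈ 911.75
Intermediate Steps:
r(V) = (-2 + V)/(-6 - V)
R = 912 (R = -5 + (77 - 8*(-105)) = -5 + (77 + 840) = -5 + 917 = 912)
R - r(10)² = 912 - ((2 - 1*10)/(6 + 10))² = 912 - ((2 - 10)/16)² = 912 - ((1/16)*(-8))² = 912 - (-½)² = 912 - 1*¼ = 912 - ¼ = 3647/4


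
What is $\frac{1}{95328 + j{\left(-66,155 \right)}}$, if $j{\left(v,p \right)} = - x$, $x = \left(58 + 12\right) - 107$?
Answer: $\frac{1}{95365} \approx 1.0486 \cdot 10^{-5}$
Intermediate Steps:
$x = -37$ ($x = 70 - 107 = -37$)
$j{\left(v,p \right)} = 37$ ($j{\left(v,p \right)} = \left(-1\right) \left(-37\right) = 37$)
$\frac{1}{95328 + j{\left(-66,155 \right)}} = \frac{1}{95328 + 37} = \frac{1}{95365}$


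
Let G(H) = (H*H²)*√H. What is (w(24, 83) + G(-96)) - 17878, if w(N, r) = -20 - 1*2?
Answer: -17900 - 3538944*I*√6 ≈ -17900.0 - 8.6686e+6*I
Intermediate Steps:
w(N, r) = -22 (w(N, r) = -20 - 2 = -22)
G(H) = H^(7/2) (G(H) = H³*√H = H^(7/2))
(w(24, 83) + G(-96)) - 17878 = (-22 + (-96)^(7/2)) - 17878 = (-22 - 3538944*I*√6) - 17878 = -17900 - 3538944*I*√6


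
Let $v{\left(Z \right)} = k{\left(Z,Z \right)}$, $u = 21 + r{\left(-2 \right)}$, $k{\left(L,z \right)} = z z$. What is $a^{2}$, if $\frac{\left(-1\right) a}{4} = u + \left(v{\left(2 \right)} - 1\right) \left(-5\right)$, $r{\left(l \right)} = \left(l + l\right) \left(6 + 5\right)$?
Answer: $23104$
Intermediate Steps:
$k{\left(L,z \right)} = z^{2}$
$r{\left(l \right)} = 22 l$ ($r{\left(l \right)} = 2 l 11 = 22 l$)
$u = -23$ ($u = 21 + 22 \left(-2\right) = 21 - 44 = -23$)
$v{\left(Z \right)} = Z^{2}$
$a = 152$ ($a = - 4 \left(-23 + \left(2^{2} - 1\right) \left(-5\right)\right) = - 4 \left(-23 + \left(4 - 1\right) \left(-5\right)\right) = - 4 \left(-23 + 3 \left(-5\right)\right) = - 4 \left(-23 - 15\right) = \left(-4\right) \left(-38\right) = 152$)
$a^{2} = 152^{2} = 23104$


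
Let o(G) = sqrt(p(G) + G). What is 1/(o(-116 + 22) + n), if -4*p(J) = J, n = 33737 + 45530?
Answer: 158534/12566514719 - I*sqrt(282)/12566514719 ≈ 1.2616e-5 - 1.3363e-9*I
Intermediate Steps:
n = 79267
p(J) = -J/4
o(G) = sqrt(3)*sqrt(G)/2 (o(G) = sqrt(-G/4 + G) = sqrt(3*G/4) = sqrt(3)*sqrt(G)/2)
1/(o(-116 + 22) + n) = 1/(sqrt(3)*sqrt(-116 + 22)/2 + 79267) = 1/(sqrt(3)*sqrt(-94)/2 + 79267) = 1/(sqrt(3)*(I*sqrt(94))/2 + 79267) = 1/(I*sqrt(282)/2 + 79267) = 1/(79267 + I*sqrt(282)/2)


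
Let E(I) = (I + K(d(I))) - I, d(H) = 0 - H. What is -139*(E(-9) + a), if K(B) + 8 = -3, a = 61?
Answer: -6950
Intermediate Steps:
d(H) = -H
K(B) = -11 (K(B) = -8 - 3 = -11)
E(I) = -11 (E(I) = (I - 11) - I = (-11 + I) - I = -11)
-139*(E(-9) + a) = -139*(-11 + 61) = -139*50 = -6950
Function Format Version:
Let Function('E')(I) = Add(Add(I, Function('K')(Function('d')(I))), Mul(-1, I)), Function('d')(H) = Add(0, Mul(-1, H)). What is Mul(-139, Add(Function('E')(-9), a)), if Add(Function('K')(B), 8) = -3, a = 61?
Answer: -6950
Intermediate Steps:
Function('d')(H) = Mul(-1, H)
Function('K')(B) = -11 (Function('K')(B) = Add(-8, -3) = -11)
Function('E')(I) = -11 (Function('E')(I) = Add(Add(I, -11), Mul(-1, I)) = Add(Add(-11, I), Mul(-1, I)) = -11)
Mul(-139, Add(Function('E')(-9), a)) = Mul(-139, Add(-11, 61)) = Mul(-139, 50) = -6950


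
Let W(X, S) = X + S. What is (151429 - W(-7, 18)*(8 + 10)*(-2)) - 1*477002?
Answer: -325177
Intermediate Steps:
W(X, S) = S + X
(151429 - W(-7, 18)*(8 + 10)*(-2)) - 1*477002 = (151429 - (18 - 7)*(8 + 10)*(-2)) - 1*477002 = (151429 - 11*18*(-2)) - 477002 = (151429 - 11*(-36)) - 477002 = (151429 - 1*(-396)) - 477002 = (151429 + 396) - 477002 = 151825 - 477002 = -325177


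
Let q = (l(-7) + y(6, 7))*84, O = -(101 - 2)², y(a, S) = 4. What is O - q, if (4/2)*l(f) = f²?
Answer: -12195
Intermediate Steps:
l(f) = f²/2
O = -9801 (O = -1*99² = -1*9801 = -9801)
q = 2394 (q = ((½)*(-7)² + 4)*84 = ((½)*49 + 4)*84 = (49/2 + 4)*84 = (57/2)*84 = 2394)
O - q = -9801 - 1*2394 = -9801 - 2394 = -12195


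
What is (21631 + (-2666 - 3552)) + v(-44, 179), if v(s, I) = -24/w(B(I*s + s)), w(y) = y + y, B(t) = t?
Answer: 10172581/660 ≈ 15413.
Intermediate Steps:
w(y) = 2*y
v(s, I) = -24/(2*s + 2*I*s) (v(s, I) = -24*1/(2*(I*s + s)) = -24*1/(2*(s + I*s)) = -24/(2*s + 2*I*s))
(21631 + (-2666 - 3552)) + v(-44, 179) = (21631 + (-2666 - 3552)) - 12/(-44*(1 + 179)) = (21631 - 6218) - 12*(-1/44)/180 = 15413 - 12*(-1/44)*1/180 = 15413 + 1/660 = 10172581/660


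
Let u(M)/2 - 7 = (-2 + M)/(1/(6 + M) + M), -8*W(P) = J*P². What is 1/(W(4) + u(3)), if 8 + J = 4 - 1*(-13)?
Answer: -14/47 ≈ -0.29787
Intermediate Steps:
J = 9 (J = -8 + (4 - 1*(-13)) = -8 + (4 + 13) = -8 + 17 = 9)
W(P) = -9*P²/8
u(M) = 14 + 2*(-2 + M)/(M + 1/(6 + M)) (u(M) = 14 + 2*((-2 + M)/(1/(6 + M) + M)) = 14 + 2*((-2 + M)/(M + 1/(6 + M))) = 14 + 2*(-2 + M)/(M + 1/(6 + M)))
1/(W(4) + u(3)) = 1/(-9/8*4² + 2*(-5 + 8*3² + 46*3)/(1 + 3² + 6*3)) = 1/(-9/8*16 + 2*(-5 + 8*9 + 138)/(1 + 9 + 18)) = 1/(-18 + 2*(-5 + 72 + 138)/28) = 1/(-18 + 2*(1/28)*205) = 1/(-18 + 205/14) = 1/(-47/14) = -14/47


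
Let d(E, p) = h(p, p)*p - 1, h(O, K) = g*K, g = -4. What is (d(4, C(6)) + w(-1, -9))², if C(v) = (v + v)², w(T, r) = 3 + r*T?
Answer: 6877882489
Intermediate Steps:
h(O, K) = -4*K
w(T, r) = 3 + T*r
C(v) = 4*v² (C(v) = (2*v)² = 4*v²)
d(E, p) = -1 - 4*p² (d(E, p) = (-4*p)*p - 1 = -4*p² - 1 = -1 - 4*p²)
(d(4, C(6)) + w(-1, -9))² = ((-1 - 4*(4*6²)²) + (3 - 1*(-9)))² = ((-1 - 4*(4*36)²) + (3 + 9))² = ((-1 - 4*144²) + 12)² = ((-1 - 4*20736) + 12)² = ((-1 - 82944) + 12)² = (-82945 + 12)² = (-82933)² = 6877882489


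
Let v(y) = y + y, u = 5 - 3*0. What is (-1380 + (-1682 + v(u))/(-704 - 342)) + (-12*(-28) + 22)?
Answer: -533670/523 ≈ -1020.4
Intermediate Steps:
u = 5 (u = 5 + 0 = 5)
v(y) = 2*y
(-1380 + (-1682 + v(u))/(-704 - 342)) + (-12*(-28) + 22) = (-1380 + (-1682 + 2*5)/(-704 - 342)) + (-12*(-28) + 22) = (-1380 + (-1682 + 10)/(-1046)) + (336 + 22) = (-1380 - 1672*(-1/1046)) + 358 = (-1380 + 836/523) + 358 = -720904/523 + 358 = -533670/523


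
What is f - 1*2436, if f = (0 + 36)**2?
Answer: -1140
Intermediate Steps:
f = 1296 (f = 36**2 = 1296)
f - 1*2436 = 1296 - 1*2436 = 1296 - 2436 = -1140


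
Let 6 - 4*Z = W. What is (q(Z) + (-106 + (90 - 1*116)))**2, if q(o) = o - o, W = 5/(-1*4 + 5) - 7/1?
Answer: 17424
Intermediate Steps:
W = -2 (W = 5/(-4 + 5) - 7*1 = 5/1 - 7 = 5*1 - 7 = 5 - 7 = -2)
Z = 2 (Z = 3/2 - 1/4*(-2) = 3/2 + 1/2 = 2)
q(o) = 0
(q(Z) + (-106 + (90 - 1*116)))**2 = (0 + (-106 + (90 - 1*116)))**2 = (0 + (-106 + (90 - 116)))**2 = (0 + (-106 - 26))**2 = (0 - 132)**2 = (-132)**2 = 17424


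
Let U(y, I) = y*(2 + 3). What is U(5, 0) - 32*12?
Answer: -359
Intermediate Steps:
U(y, I) = 5*y (U(y, I) = y*5 = 5*y)
U(5, 0) - 32*12 = 5*5 - 32*12 = 25 - 384 = -359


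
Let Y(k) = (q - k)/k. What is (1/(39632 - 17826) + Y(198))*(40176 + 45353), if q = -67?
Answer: -123555022342/1079397 ≈ -1.1447e+5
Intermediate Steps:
Y(k) = (-67 - k)/k
(1/(39632 - 17826) + Y(198))*(40176 + 45353) = (1/(39632 - 17826) + (-67 - 1*198)/198)*(40176 + 45353) = (1/21806 + (-67 - 198)/198)*85529 = (1/21806 + (1/198)*(-265))*85529 = (1/21806 - 265/198)*85529 = -1444598/1079397*85529 = -123555022342/1079397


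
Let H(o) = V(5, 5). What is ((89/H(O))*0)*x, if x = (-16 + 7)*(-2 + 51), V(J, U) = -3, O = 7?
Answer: 0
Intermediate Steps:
H(o) = -3
x = -441 (x = -9*49 = -441)
((89/H(O))*0)*x = ((89/(-3))*0)*(-441) = ((89*(-1/3))*0)*(-441) = -89/3*0*(-441) = 0*(-441) = 0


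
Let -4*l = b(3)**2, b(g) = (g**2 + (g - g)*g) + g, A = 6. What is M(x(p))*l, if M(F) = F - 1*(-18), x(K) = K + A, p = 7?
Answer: -1116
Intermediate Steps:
x(K) = 6 + K (x(K) = K + 6 = 6 + K)
b(g) = g + g**2 (b(g) = (g**2 + 0*g) + g = (g**2 + 0) + g = g**2 + g = g + g**2)
M(F) = 18 + F (M(F) = F + 18 = 18 + F)
l = -36 (l = -9*(1 + 3)**2/4 = -(3*4)**2/4 = -1/4*12**2 = -1/4*144 = -36)
M(x(p))*l = (18 + (6 + 7))*(-36) = (18 + 13)*(-36) = 31*(-36) = -1116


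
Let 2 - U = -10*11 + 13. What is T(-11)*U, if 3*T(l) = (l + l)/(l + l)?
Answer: 33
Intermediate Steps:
U = 99 (U = 2 - (-10*11 + 13) = 2 - (-110 + 13) = 2 - 1*(-97) = 2 + 97 = 99)
T(l) = ⅓ (T(l) = ((l + l)/(l + l))/3 = ((2*l)/((2*l)))/3 = ((2*l)*(1/(2*l)))/3 = (⅓)*1 = ⅓)
T(-11)*U = (⅓)*99 = 33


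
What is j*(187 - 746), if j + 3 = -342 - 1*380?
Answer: 405275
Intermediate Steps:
j = -725 (j = -3 + (-342 - 1*380) = -3 + (-342 - 380) = -3 - 722 = -725)
j*(187 - 746) = -725*(187 - 746) = -725*(-559) = 405275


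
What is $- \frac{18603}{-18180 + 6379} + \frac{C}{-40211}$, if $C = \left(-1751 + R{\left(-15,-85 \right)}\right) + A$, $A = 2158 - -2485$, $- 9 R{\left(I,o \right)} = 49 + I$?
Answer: $\frac{6425651903}{4270770099} \approx 1.5046$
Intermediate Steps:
$R{\left(I,o \right)} = - \frac{49}{9} - \frac{I}{9}$ ($R{\left(I,o \right)} = - \frac{49 + I}{9} = - \frac{49}{9} - \frac{I}{9}$)
$A = 4643$ ($A = 2158 + 2485 = 4643$)
$C = \frac{25994}{9}$ ($C = \left(-1751 - \frac{34}{9}\right) + 4643 = - \frac{15793}{9} + 4643 = \frac{25994}{9} \approx 2888.2$)
$- \frac{18603}{-18180 + 6379} + \frac{C}{-40211} = - \frac{18603}{-18180 + 6379} + \frac{25994}{9 \left(-40211\right)} = - \frac{18603}{-11801} + \frac{25994}{9} \left(- \frac{1}{40211}\right) = \left(-18603\right) \left(- \frac{1}{11801}\right) - \frac{25994}{361899} = \frac{18603}{11801} - \frac{25994}{361899} = \frac{6425651903}{4270770099}$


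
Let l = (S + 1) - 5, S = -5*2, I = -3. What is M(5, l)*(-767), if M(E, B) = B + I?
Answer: 13039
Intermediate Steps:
S = -10
l = -14 (l = (-10 + 1) - 5 = -9 - 5 = -14)
M(E, B) = -3 + B (M(E, B) = B - 3 = -3 + B)
M(5, l)*(-767) = (-3 - 14)*(-767) = -17*(-767) = 13039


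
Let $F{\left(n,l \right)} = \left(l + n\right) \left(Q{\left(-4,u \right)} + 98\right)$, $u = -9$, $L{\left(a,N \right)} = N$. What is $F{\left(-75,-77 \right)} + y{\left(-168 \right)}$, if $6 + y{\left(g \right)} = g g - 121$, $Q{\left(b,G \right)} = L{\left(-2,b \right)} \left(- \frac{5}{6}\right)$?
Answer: $\frac{38083}{3} \approx 12694.0$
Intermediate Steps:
$Q{\left(b,G \right)} = - \frac{5 b}{6}$ ($Q{\left(b,G \right)} = b \left(- \frac{5}{6}\right) = - \frac{5 b}{6}$)
$F{\left(n,l \right)} = \frac{304 l}{3} + \frac{304 n}{3}$ ($F{\left(n,l \right)} = \left(l + n\right) \left(\left(- \frac{5}{6}\right) \left(-4\right) + 98\right) = \left(l + n\right) \left(\frac{10}{3} + 98\right) = \left(l + n\right) \frac{304}{3} = \frac{304 l}{3} + \frac{304 n}{3}$)
$y{\left(g \right)} = -127 + g^{2}$ ($y{\left(g \right)} = -6 + \left(g g - 121\right) = -6 + \left(g^{2} - 121\right) = -6 + \left(-121 + g^{2}\right) = -127 + g^{2}$)
$F{\left(-75,-77 \right)} + y{\left(-168 \right)} = \left(\frac{304}{3} \left(-77\right) + \frac{304}{3} \left(-75\right)\right) - \left(127 - \left(-168\right)^{2}\right) = \left(- \frac{23408}{3} - 7600\right) + \left(-127 + 28224\right) = - \frac{46208}{3} + 28097 = \frac{38083}{3}$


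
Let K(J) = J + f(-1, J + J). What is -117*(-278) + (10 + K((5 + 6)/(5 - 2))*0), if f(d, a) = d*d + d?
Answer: 32536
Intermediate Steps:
f(d, a) = d + d² (f(d, a) = d² + d = d + d²)
K(J) = J (K(J) = J - (1 - 1) = J - 1*0 = J + 0 = J)
-117*(-278) + (10 + K((5 + 6)/(5 - 2))*0) = -117*(-278) + (10 + ((5 + 6)/(5 - 2))*0) = 32526 + (10 + (11/3)*0) = 32526 + (10 + 0) = 32526 + 10 = 32536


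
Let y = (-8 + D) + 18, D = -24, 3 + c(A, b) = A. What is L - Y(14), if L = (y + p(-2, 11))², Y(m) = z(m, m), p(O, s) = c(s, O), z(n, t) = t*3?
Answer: -6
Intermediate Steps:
c(A, b) = -3 + A
z(n, t) = 3*t
y = -14 (y = (-8 - 24) + 18 = -32 + 18 = -14)
p(O, s) = -3 + s
Y(m) = 3*m
L = 36 (L = (-14 + (-3 + 11))² = (-14 + 8)² = (-6)² = 36)
L - Y(14) = 36 - 3*14 = 36 - 1*42 = 36 - 42 = -6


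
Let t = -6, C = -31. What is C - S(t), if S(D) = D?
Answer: -25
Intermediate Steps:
C - S(t) = -31 - 1*(-6) = -31 + 6 = -25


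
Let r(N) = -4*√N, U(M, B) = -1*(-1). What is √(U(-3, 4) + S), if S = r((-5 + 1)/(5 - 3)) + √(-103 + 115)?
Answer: √(1 + 2*√3 - 4*I*√2) ≈ 2.4156 - 1.1709*I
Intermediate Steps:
U(M, B) = 1
S = 2*√3 - 4*I*√2 (S = -4*√(-5 + 1)/√(5 - 3) + √(-103 + 115) = -4*I*√2 + √12 = -4*I*√2 + 2*√3 = 2*√3 - 4*I*√2 ≈ 3.4641 - 5.6569*I)
√(U(-3, 4) + S) = √(1 + (2*√3 - 4*I*√2)) = √(1 + 2*√3 - 4*I*√2)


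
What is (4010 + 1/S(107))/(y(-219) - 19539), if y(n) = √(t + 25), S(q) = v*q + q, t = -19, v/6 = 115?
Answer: -1931022247323/9409038147185 - 296487371*√6/28227114441555 ≈ -0.20526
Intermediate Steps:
v = 690 (v = 6*115 = 690)
S(q) = 691*q (S(q) = 690*q + q = 691*q)
y(n) = √6 (y(n) = √(-19 + 25) = √6)
(4010 + 1/S(107))/(y(-219) - 19539) = (4010 + 1/(691*107))/(√6 - 19539) = (4010 + 1/73937)/(-19539 + √6) = 296487371/(73937*(-19539 + √6))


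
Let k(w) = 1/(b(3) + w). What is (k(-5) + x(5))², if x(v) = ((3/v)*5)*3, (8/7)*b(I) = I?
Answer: 26569/361 ≈ 73.598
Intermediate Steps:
b(I) = 7*I/8
k(w) = 1/(21/8 + w) (k(w) = 1/((7/8)*3 + w) = 1/(21/8 + w))
x(v) = 45/v (x(v) = (15/v)*3 = 45/v)
(k(-5) + x(5))² = (8/(21 + 8*(-5)) + 45/5)² = (8/(21 - 40) + 45*(⅕))² = (8/(-19) + 9)² = (8*(-1/19) + 9)² = (-8/19 + 9)² = (163/19)² = 26569/361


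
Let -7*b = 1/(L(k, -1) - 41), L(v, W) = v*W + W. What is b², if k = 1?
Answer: 1/90601 ≈ 1.1037e-5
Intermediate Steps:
L(v, W) = W + W*v (L(v, W) = W*v + W = W + W*v)
b = 1/301 (b = -1/(7*(-(1 + 1) - 41)) = -1/(7*(-1*2 - 41)) = -1/(7*(-2 - 41)) = -⅐/(-43) = -⅐*(-1/43) = 1/301 ≈ 0.0033223)
b² = (1/301)² = 1/90601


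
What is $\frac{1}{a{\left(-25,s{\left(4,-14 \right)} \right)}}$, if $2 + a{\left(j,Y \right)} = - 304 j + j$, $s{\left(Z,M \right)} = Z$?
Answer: $\frac{1}{7573} \approx 0.00013205$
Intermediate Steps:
$a{\left(j,Y \right)} = -2 - 303 j$ ($a{\left(j,Y \right)} = -2 + \left(- 304 j + j\right) = -2 - 303 j$)
$\frac{1}{a{\left(-25,s{\left(4,-14 \right)} \right)}} = \frac{1}{-2 - -7575} = \frac{1}{-2 + 7575} = \frac{1}{7573}$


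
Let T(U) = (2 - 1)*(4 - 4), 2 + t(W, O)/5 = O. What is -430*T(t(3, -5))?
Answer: 0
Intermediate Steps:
t(W, O) = -10 + 5*O
T(U) = 0 (T(U) = 1*0 = 0)
-430*T(t(3, -5)) = -430*0 = 0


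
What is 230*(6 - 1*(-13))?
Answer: 4370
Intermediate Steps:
230*(6 - 1*(-13)) = 230*(6 + 13) = 230*19 = 4370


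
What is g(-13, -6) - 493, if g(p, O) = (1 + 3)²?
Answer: -477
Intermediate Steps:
g(p, O) = 16 (g(p, O) = 4² = 16)
g(-13, -6) - 493 = 16 - 493 = -477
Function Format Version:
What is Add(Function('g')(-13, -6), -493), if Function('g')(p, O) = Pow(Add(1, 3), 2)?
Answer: -477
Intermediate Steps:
Function('g')(p, O) = 16 (Function('g')(p, O) = Pow(4, 2) = 16)
Add(Function('g')(-13, -6), -493) = Add(16, -493) = -477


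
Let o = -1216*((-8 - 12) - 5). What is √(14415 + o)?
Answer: √44815 ≈ 211.70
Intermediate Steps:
o = 30400 (o = -1216*(-20 - 5) = -1216*(-25) = 30400)
√(14415 + o) = √(14415 + 30400) = √44815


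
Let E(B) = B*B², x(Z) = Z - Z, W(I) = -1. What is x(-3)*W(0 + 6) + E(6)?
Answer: 216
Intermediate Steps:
x(Z) = 0
E(B) = B³
x(-3)*W(0 + 6) + E(6) = 0*(-1) + 6³ = 0 + 216 = 216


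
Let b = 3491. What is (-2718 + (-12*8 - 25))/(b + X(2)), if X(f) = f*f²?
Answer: -2839/3499 ≈ -0.81137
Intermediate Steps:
X(f) = f³
(-2718 + (-12*8 - 25))/(b + X(2)) = (-2718 + (-12*8 - 25))/(3491 + 2³) = (-2718 + (-96 - 25))/(3491 + 8) = (-2718 - 121)/3499 = -2839*1/3499 = -2839/3499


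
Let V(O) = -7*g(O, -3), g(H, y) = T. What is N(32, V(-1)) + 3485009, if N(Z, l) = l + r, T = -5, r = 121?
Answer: 3485165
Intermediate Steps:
g(H, y) = -5
V(O) = 35 (V(O) = -7*(-5) = 35)
N(Z, l) = 121 + l (N(Z, l) = l + 121 = 121 + l)
N(32, V(-1)) + 3485009 = (121 + 35) + 3485009 = 156 + 3485009 = 3485165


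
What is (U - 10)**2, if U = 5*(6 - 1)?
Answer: 225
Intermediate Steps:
U = 25 (U = 5*5 = 25)
(U - 10)**2 = (25 - 10)**2 = 15**2 = 225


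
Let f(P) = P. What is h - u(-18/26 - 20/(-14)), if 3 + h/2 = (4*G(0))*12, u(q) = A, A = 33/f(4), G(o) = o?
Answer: -57/4 ≈ -14.250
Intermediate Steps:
A = 33/4 ≈ 8.2500
u(q) = 33/4
h = -6 (h = -6 + 2*((4*0)*12) = -6 + 2*(0*12) = -6 + 2*0 = -6 + 0 = -6)
h - u(-18/26 - 20/(-14)) = -6 - 1*33/4 = -6 - 33/4 = -57/4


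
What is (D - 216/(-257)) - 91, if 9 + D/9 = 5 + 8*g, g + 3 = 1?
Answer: -69431/257 ≈ -270.16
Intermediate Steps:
g = -2 (g = -3 + 1 = -2)
D = -180 (D = -81 + 9*(5 + 8*(-2)) = -81 + 9*(5 - 16) = -81 + 9*(-11) = -81 - 99 = -180)
(D - 216/(-257)) - 91 = (-180 - 216/(-257)) - 91 = (-180 - 216*(-1/257)) - 91 = (-180 + 216/257) - 91 = -46044/257 - 91 = -69431/257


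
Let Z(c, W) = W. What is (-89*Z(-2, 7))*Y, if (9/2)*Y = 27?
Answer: -3738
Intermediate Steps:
Y = 6 (Y = (2/9)*27 = 6)
(-89*Z(-2, 7))*Y = -89*7*6 = -623*6 = -3738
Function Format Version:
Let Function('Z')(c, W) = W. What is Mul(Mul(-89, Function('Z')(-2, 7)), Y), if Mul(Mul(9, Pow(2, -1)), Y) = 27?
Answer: -3738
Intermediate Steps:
Y = 6 (Y = Mul(Rational(2, 9), 27) = 6)
Mul(Mul(-89, Function('Z')(-2, 7)), Y) = Mul(Mul(-89, 7), 6) = Mul(-623, 6) = -3738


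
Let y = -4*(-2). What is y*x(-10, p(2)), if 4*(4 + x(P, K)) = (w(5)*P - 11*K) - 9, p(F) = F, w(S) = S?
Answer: -194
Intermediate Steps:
y = 8
x(P, K) = -25/4 - 11*K/4 + 5*P/4 (x(P, K) = -4 + ((5*P - 11*K) - 9)/4 = -4 + ((-11*K + 5*P) - 9)/4 = -4 + (-9 - 11*K + 5*P)/4 = -4 + (-9/4 - 11*K/4 + 5*P/4) = -25/4 - 11*K/4 + 5*P/4)
y*x(-10, p(2)) = 8*(-25/4 - 11/4*2 + (5/4)*(-10)) = 8*(-25/4 - 11/2 - 25/2) = 8*(-97/4) = -194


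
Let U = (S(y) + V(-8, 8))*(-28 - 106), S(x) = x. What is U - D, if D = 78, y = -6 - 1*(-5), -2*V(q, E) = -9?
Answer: -547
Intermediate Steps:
V(q, E) = 9/2 (V(q, E) = -½*(-9) = 9/2)
y = -1 (y = -6 + 5 = -1)
U = -469 (U = (-1 + 9/2)*(-28 - 106) = (7/2)*(-134) = -469)
U - D = -469 - 1*78 = -469 - 78 = -547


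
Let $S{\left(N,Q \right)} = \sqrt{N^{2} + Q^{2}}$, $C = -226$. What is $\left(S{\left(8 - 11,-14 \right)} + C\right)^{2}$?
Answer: $\left(226 - \sqrt{205}\right)^{2} \approx 44809.0$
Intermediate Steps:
$\left(S{\left(8 - 11,-14 \right)} + C\right)^{2} = \left(\sqrt{\left(8 - 11\right)^{2} + \left(-14\right)^{2}} - 226\right)^{2} = \left(\sqrt{\left(8 - 11\right)^{2} + 196} - 226\right)^{2} = \left(\sqrt{\left(-3\right)^{2} + 196} - 226\right)^{2} = \left(\sqrt{9 + 196} - 226\right)^{2} = \left(\sqrt{205} - 226\right)^{2} = \left(-226 + \sqrt{205}\right)^{2}$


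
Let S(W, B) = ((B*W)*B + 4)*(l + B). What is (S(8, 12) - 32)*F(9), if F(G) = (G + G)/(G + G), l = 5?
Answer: 19620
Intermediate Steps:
S(W, B) = (4 + W*B²)*(5 + B) (S(W, B) = ((B*W)*B + 4)*(5 + B) = (W*B² + 4)*(5 + B) = (4 + W*B²)*(5 + B))
F(G) = 1 (F(G) = (2*G)/((2*G)) = (2*G)*(1/(2*G)) = 1)
(S(8, 12) - 32)*F(9) = ((20 + 4*12 + 8*12³ + 5*8*12²) - 32)*1 = ((20 + 48 + 8*1728 + 5*8*144) - 32)*1 = ((20 + 48 + 13824 + 5760) - 32)*1 = (19652 - 32)*1 = 19620*1 = 19620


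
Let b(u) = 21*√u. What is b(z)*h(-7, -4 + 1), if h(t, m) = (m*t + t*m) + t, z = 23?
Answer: 735*√23 ≈ 3524.9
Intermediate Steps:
h(t, m) = t + 2*m*t (h(t, m) = (m*t + m*t) + t = 2*m*t + t = t + 2*m*t)
b(z)*h(-7, -4 + 1) = (21*√23)*(-7*(1 + 2*(-4 + 1))) = (21*√23)*(-7*(1 + 2*(-3))) = (21*√23)*(-7*(1 - 6)) = (21*√23)*(-7*(-5)) = (21*√23)*35 = 735*√23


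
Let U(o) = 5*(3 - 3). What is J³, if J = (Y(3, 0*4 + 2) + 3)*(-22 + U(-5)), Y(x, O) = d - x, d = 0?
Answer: 0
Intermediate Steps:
U(o) = 0 (U(o) = 5*0 = 0)
Y(x, O) = -x (Y(x, O) = 0 - x = -x)
J = 0 (J = (-1*3 + 3)*(-22 + 0) = (-3 + 3)*(-22) = 0*(-22) = 0)
J³ = 0³ = 0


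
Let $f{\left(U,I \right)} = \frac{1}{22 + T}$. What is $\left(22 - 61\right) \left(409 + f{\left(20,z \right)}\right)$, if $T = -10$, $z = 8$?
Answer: $- \frac{63817}{4} \approx -15954.0$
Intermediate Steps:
$f{\left(U,I \right)} = \frac{1}{12}$ ($f{\left(U,I \right)} = \frac{1}{22 - 10} = \frac{1}{12}$)
$\left(22 - 61\right) \left(409 + f{\left(20,z \right)}\right) = \left(22 - 61\right) \left(409 + \frac{1}{12}\right) = \left(-39\right) \frac{4909}{12} = - \frac{63817}{4}$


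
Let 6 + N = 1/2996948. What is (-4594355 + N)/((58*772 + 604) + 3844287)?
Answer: -13769061010227/11657129736316 ≈ -1.1812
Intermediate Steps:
N = -17981687/2996948 (N = -6 + 1/2996948 = -17981687/2996948 ≈ -6.0000)
(-4594355 + N)/((58*772 + 604) + 3844287) = (-4594355 - 17981687/2996948)/((58*772 + 604) + 3844287) = -13769061010227/(2996948*((44776 + 604) + 3844287)) = -13769061010227/(2996948*(45380 + 3844287)) = -13769061010227/2996948/3889667 = -13769061010227/2996948*1/3889667 = -13769061010227/11657129736316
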